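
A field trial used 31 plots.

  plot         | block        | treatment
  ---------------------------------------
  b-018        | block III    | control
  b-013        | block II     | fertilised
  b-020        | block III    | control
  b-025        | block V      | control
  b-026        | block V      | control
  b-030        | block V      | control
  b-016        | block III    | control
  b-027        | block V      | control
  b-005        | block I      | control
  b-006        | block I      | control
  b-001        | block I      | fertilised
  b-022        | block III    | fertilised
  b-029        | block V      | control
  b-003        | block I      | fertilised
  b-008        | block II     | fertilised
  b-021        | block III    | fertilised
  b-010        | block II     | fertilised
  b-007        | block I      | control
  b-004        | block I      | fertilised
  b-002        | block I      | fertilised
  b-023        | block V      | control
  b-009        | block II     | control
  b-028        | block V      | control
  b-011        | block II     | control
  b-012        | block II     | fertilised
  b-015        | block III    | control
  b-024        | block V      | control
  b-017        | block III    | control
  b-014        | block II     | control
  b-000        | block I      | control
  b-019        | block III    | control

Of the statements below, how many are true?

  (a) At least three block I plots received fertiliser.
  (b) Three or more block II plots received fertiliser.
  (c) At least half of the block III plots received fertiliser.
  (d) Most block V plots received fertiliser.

2

(a) block I: |A| = 8, |A ∩ B| = 4; needs |A ∩ B| ≥ 3 — true.
(b) block II: |A| = 7, |A ∩ B| = 4; needs |A ∩ B| ≥ 3 — true.
(c) block III: |A| = 8, |A ∩ B| = 2; needs |A ∩ B| ≥ |A ∖ B| — false.
(d) block V: |A| = 8, |A ∩ B| = 0; needs |A ∩ B| > |A ∖ B| — false.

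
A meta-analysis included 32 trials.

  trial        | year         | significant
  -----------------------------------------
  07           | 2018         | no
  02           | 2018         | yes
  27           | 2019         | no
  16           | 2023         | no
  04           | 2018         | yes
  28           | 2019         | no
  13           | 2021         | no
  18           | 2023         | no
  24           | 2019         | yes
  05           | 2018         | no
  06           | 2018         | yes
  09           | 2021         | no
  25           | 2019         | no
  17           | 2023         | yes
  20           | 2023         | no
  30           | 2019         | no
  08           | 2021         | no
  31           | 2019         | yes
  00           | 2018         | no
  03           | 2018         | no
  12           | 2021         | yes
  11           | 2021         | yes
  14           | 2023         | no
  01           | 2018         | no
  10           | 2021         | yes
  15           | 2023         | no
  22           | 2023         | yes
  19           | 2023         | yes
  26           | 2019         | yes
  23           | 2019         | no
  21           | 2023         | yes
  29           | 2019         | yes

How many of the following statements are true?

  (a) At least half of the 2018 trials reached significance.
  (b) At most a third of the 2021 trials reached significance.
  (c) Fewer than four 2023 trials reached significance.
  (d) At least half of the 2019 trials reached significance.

0

(a) 2018: |A| = 8, |A ∩ B| = 3; needs |A ∩ B| ≥ |A ∖ B| — false.
(b) 2021: |A| = 6, |A ∩ B| = 3; needs |A ∩ B| / |A| ≤ 1/3 — false.
(c) 2023: |A| = 9, |A ∩ B| = 4; needs |A ∩ B| < 4 — false.
(d) 2019: |A| = 9, |A ∩ B| = 4; needs |A ∩ B| ≥ |A ∖ B| — false.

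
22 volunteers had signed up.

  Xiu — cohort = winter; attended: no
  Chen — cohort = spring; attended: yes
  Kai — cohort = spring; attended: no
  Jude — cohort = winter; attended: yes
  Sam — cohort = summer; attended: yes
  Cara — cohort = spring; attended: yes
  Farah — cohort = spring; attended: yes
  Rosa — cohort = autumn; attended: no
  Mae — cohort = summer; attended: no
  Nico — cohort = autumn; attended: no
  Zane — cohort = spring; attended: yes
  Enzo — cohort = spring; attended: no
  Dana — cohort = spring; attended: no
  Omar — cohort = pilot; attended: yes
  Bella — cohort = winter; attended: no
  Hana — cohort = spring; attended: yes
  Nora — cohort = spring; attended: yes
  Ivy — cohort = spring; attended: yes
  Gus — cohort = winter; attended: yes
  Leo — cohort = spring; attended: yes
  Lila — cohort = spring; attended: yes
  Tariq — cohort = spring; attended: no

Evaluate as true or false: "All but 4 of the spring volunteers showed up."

The determiner here denotes the relation: |A ∖ B| = 4.
A (the restrictor) = {Chen, Kai, Cara, Farah, Zane, Enzo, Dana, Hana, Nora, Ivy, Leo, Lila, Tariq}, |A| = 13.
A ∖ B = {Kai, Enzo, Dana, Tariq}, so |A ∖ B| = 4.
|A ∖ B| = 4, so the statement is true.

True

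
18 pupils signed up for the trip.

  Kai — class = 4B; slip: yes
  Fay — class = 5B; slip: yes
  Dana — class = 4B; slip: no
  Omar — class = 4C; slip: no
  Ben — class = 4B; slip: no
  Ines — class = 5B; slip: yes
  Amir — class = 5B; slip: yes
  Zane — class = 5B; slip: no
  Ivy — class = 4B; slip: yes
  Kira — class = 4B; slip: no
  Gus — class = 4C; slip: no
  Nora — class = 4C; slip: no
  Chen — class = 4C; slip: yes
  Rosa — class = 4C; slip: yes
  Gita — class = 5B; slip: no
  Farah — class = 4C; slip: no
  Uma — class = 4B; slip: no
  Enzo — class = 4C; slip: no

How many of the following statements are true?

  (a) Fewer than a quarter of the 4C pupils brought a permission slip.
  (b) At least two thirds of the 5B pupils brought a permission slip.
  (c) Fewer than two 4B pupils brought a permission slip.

0

(a) 4C: |A| = 7, |A ∩ B| = 2; needs |A ∩ B| / |A| < 1/4 — false.
(b) 5B: |A| = 5, |A ∩ B| = 3; needs |A ∩ B| / |A| ≥ 2/3 — false.
(c) 4B: |A| = 6, |A ∩ B| = 2; needs |A ∩ B| < 2 — false.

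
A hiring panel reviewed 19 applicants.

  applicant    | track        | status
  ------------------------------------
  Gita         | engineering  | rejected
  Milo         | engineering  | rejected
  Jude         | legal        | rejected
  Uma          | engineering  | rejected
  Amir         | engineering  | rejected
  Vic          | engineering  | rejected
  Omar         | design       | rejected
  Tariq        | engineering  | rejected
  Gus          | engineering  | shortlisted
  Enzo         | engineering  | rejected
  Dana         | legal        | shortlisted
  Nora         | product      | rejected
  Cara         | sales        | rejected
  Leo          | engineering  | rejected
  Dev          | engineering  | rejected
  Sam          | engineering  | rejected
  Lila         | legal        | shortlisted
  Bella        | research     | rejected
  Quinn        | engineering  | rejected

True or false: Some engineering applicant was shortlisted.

True

'Some engineering applicant was shortlisted' holds iff A ∩ B ≠ ∅ (|A ∩ B| ≥ 1).
A (the restrictor) = {Gita, Milo, Uma, Amir, Vic, Tariq, Gus, Enzo, Leo, Dev, Sam, Quinn}, |A| = 12.
A ∩ B = {Gus}, so |A ∩ B| = 1.
So the statement is true.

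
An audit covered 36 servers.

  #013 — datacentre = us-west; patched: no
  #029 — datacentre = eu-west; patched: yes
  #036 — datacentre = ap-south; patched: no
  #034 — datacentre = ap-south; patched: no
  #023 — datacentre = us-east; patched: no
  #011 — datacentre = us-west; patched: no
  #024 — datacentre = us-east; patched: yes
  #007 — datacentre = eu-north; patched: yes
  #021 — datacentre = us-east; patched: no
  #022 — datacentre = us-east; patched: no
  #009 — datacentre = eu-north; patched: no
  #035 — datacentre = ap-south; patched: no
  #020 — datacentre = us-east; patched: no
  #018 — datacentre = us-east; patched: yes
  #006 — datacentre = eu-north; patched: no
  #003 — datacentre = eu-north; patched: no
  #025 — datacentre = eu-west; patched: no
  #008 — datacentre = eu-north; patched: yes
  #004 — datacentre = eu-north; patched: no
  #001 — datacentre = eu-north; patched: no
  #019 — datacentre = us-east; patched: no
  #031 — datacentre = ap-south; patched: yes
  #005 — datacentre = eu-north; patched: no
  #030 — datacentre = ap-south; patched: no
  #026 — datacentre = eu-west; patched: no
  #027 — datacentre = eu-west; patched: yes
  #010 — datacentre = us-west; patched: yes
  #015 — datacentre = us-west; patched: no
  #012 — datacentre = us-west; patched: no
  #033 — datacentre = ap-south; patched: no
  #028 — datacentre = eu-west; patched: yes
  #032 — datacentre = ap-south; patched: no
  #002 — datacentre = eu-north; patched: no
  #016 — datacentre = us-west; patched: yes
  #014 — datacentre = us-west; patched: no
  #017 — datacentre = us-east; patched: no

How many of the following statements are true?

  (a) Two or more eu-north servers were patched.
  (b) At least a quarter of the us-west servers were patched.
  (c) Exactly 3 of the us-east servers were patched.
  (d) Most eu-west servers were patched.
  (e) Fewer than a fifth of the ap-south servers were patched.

(a) eu-north: |A| = 9, |A ∩ B| = 2; needs |A ∩ B| ≥ 2 — true.
(b) us-west: |A| = 7, |A ∩ B| = 2; needs |A ∩ B| / |A| ≥ 1/4 — true.
(c) us-east: |A| = 8, |A ∩ B| = 2; needs |A ∩ B| = 3 — false.
(d) eu-west: |A| = 5, |A ∩ B| = 3; needs |A ∩ B| > |A ∖ B| — true.
(e) ap-south: |A| = 7, |A ∩ B| = 1; needs |A ∩ B| / |A| < 1/5 — true.

4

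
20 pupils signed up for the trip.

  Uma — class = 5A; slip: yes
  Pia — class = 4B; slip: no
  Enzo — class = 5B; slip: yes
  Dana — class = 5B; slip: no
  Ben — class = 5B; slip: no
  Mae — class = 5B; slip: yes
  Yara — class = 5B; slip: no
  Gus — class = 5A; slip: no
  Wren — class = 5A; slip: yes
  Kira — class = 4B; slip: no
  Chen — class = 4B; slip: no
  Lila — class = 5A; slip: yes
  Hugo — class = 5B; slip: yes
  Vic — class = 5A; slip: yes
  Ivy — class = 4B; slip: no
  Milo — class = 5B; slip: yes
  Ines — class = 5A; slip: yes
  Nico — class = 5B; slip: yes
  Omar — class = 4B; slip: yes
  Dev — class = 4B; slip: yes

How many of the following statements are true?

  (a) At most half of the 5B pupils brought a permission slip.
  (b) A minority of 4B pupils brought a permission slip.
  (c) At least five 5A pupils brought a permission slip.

(a) 5B: |A| = 8, |A ∩ B| = 5; needs |A ∩ B| ≤ |A ∖ B| — false.
(b) 4B: |A| = 6, |A ∩ B| = 2; needs |A ∩ B| < |A ∖ B| — true.
(c) 5A: |A| = 6, |A ∩ B| = 5; needs |A ∩ B| ≥ 5 — true.

2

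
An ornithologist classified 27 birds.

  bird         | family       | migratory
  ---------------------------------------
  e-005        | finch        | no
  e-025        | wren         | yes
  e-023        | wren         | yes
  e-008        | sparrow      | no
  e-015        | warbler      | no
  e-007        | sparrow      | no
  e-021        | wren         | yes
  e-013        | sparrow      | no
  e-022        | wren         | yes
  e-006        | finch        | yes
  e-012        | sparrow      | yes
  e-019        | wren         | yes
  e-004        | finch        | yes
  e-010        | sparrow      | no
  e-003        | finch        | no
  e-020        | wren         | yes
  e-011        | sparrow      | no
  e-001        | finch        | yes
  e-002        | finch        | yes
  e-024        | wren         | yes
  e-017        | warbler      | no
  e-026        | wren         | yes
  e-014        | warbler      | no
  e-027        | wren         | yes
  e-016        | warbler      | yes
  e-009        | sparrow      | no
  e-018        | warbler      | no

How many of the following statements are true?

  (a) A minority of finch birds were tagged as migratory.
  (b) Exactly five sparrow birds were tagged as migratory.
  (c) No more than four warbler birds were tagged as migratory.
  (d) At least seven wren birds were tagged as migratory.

(a) finch: |A| = 6, |A ∩ B| = 4; needs |A ∩ B| < |A ∖ B| — false.
(b) sparrow: |A| = 7, |A ∩ B| = 1; needs |A ∩ B| = 5 — false.
(c) warbler: |A| = 5, |A ∩ B| = 1; needs |A ∩ B| ≤ 4 — true.
(d) wren: |A| = 9, |A ∩ B| = 9; needs |A ∩ B| ≥ 7 — true.

2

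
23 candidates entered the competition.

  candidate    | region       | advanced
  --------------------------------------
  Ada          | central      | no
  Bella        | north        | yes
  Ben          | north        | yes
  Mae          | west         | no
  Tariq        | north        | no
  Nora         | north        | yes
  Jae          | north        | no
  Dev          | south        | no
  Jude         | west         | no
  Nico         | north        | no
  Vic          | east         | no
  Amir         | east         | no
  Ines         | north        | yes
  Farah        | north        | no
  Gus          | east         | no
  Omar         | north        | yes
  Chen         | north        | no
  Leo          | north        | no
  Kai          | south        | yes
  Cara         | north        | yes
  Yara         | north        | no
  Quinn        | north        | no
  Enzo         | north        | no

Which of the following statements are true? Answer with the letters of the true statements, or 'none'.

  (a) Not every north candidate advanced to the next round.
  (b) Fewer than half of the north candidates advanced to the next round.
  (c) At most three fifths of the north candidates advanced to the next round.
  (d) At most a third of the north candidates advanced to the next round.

|A| = 15, |A ∩ B| = 6, |A ∖ B| = 9.
(a) A ⊄ B (|A ∖ B| ≥ 1): holds.
(b) |A ∩ B| < |A ∖ B|: holds.
(c) |A ∩ B| / |A| ≤ 3/5: holds.
(d) |A ∩ B| / |A| ≤ 1/3: fails.

(a), (b), (c)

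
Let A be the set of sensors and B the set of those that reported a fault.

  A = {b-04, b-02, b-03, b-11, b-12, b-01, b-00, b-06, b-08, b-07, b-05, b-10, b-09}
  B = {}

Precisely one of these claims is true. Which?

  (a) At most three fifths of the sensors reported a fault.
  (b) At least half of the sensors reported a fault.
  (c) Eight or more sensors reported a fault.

|A| = 13, |A ∩ B| = 0, |A ∖ B| = 13.
(a) requires |A ∩ B| / |A| ≤ 3/5: true.
(b) requires |A ∩ B| ≥ |A ∖ B|: false.
(c) requires |A ∩ B| ≥ 8: false.

(a)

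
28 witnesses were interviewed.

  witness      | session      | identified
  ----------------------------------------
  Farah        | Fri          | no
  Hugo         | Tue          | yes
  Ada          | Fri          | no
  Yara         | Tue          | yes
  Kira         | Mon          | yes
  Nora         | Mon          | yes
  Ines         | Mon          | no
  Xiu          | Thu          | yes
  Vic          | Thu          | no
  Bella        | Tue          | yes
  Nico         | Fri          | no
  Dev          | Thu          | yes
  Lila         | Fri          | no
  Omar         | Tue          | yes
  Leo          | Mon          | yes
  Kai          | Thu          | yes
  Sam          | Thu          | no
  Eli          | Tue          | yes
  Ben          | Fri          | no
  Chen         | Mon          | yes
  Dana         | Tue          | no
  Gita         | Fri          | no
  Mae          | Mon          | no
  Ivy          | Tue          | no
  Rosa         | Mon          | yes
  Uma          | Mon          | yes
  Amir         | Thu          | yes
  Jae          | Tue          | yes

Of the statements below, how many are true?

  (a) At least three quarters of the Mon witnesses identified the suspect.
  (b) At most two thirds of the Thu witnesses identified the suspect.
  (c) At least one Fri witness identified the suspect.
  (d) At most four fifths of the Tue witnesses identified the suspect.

(a) Mon: |A| = 8, |A ∩ B| = 6; needs |A ∩ B| / |A| ≥ 3/4 — true.
(b) Thu: |A| = 6, |A ∩ B| = 4; needs |A ∩ B| / |A| ≤ 2/3 — true.
(c) Fri: |A| = 6, |A ∩ B| = 0; needs A ∩ B ≠ ∅ (|A ∩ B| ≥ 1) — false.
(d) Tue: |A| = 8, |A ∩ B| = 6; needs |A ∩ B| / |A| ≤ 4/5 — true.

3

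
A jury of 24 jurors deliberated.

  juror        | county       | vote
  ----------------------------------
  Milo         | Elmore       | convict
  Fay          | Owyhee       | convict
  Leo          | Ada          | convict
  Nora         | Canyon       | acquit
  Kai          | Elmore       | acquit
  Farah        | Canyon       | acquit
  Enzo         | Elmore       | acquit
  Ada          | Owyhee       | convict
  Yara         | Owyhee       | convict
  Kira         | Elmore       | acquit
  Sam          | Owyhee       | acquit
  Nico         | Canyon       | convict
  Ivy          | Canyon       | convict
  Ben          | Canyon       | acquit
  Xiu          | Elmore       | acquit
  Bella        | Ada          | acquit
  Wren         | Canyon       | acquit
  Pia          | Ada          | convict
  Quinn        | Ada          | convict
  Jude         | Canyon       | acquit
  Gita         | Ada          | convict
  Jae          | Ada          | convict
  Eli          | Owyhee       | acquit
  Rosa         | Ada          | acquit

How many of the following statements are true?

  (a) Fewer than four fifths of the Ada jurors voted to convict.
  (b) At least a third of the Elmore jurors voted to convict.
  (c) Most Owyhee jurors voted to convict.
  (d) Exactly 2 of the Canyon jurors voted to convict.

3

(a) Ada: |A| = 7, |A ∩ B| = 5; needs |A ∩ B| / |A| < 4/5 — true.
(b) Elmore: |A| = 5, |A ∩ B| = 1; needs |A ∩ B| / |A| ≥ 1/3 — false.
(c) Owyhee: |A| = 5, |A ∩ B| = 3; needs |A ∩ B| > |A ∖ B| — true.
(d) Canyon: |A| = 7, |A ∩ B| = 2; needs |A ∩ B| = 2 — true.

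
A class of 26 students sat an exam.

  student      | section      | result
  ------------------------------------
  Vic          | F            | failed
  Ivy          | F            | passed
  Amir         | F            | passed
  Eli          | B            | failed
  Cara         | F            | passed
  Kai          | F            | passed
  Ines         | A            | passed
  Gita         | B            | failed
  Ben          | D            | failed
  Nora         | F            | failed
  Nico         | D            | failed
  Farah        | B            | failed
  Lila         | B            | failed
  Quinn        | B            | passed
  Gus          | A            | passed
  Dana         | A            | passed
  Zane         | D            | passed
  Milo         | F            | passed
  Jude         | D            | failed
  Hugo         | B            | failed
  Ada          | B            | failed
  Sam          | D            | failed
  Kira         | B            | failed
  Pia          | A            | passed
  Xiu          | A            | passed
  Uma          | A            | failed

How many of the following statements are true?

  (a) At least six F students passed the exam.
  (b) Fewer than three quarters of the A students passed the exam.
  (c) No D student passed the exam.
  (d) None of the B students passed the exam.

0

(a) F: |A| = 7, |A ∩ B| = 5; needs |A ∩ B| ≥ 6 — false.
(b) A: |A| = 6, |A ∩ B| = 5; needs |A ∩ B| / |A| < 3/4 — false.
(c) D: |A| = 5, |A ∩ B| = 1; needs A ∩ B = ∅ (|A ∩ B| = 0) — false.
(d) B: |A| = 8, |A ∩ B| = 1; needs A ∩ B = ∅ (|A ∩ B| = 0) — false.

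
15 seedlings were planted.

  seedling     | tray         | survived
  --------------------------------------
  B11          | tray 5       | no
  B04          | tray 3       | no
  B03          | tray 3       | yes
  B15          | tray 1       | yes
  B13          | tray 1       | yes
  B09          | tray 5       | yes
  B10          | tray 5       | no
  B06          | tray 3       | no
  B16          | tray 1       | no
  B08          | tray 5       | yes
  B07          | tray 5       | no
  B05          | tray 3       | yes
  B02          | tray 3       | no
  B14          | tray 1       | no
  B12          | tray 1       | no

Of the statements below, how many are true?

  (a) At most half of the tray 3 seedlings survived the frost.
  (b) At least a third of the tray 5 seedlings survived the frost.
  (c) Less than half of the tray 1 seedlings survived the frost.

3

(a) tray 3: |A| = 5, |A ∩ B| = 2; needs |A ∩ B| ≤ |A ∖ B| — true.
(b) tray 5: |A| = 5, |A ∩ B| = 2; needs |A ∩ B| / |A| ≥ 1/3 — true.
(c) tray 1: |A| = 5, |A ∩ B| = 2; needs |A ∩ B| < |A ∖ B| — true.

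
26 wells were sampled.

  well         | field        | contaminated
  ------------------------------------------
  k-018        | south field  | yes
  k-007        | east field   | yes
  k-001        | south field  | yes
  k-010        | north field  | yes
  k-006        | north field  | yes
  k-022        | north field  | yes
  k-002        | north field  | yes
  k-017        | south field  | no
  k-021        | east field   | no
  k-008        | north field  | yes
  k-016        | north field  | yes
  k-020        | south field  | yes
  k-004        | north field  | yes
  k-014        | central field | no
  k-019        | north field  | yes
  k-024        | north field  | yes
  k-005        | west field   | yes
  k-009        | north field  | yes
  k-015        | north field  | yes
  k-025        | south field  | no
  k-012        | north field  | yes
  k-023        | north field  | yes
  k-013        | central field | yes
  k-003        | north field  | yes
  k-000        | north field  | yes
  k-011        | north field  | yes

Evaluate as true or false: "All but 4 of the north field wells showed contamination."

False

'All but 4 of the north field wells showed contamination' holds iff |A ∖ B| = 4.
|A| = 16, |A ∩ B| = 16, |A ∖ B| = 0.
|A ∖ B| = 0, so the statement is false.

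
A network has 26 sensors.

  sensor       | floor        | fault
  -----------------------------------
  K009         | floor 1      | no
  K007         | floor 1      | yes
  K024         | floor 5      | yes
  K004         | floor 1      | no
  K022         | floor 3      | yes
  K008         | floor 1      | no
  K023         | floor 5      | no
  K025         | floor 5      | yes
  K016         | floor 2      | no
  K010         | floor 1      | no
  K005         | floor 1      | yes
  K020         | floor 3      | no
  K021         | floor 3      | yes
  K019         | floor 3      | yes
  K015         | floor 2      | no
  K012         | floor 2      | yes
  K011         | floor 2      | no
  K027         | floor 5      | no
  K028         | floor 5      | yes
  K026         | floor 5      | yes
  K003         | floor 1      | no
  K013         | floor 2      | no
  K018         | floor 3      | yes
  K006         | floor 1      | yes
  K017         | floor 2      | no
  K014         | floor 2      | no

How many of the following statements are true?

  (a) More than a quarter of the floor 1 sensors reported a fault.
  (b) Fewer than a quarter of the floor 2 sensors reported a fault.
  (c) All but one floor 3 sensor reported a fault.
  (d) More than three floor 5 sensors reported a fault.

4

(a) floor 1: |A| = 8, |A ∩ B| = 3; needs |A ∩ B| / |A| > 1/4 — true.
(b) floor 2: |A| = 7, |A ∩ B| = 1; needs |A ∩ B| / |A| < 1/4 — true.
(c) floor 3: |A| = 5, |A ∩ B| = 4; needs |A ∖ B| = 1 — true.
(d) floor 5: |A| = 6, |A ∩ B| = 4; needs |A ∩ B| > 3 — true.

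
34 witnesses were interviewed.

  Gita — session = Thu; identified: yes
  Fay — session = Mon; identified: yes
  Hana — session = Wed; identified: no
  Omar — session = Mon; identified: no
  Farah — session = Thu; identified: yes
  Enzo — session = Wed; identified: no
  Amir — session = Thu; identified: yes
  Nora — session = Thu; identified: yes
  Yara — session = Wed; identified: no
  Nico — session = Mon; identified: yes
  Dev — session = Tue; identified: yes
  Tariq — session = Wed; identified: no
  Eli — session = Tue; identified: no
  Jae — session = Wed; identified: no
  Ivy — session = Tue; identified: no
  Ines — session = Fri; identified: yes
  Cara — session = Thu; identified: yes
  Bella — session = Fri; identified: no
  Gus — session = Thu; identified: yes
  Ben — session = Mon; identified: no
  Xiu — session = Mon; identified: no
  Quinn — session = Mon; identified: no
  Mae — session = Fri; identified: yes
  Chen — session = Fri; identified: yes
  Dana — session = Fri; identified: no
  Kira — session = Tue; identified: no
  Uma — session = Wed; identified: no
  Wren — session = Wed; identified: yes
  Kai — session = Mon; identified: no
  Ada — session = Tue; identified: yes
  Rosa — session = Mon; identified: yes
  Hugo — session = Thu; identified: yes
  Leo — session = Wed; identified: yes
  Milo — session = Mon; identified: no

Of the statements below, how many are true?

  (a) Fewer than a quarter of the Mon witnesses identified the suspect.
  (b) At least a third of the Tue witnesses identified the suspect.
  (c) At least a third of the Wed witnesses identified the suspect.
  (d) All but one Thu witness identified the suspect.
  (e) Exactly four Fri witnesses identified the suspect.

(a) Mon: |A| = 9, |A ∩ B| = 3; needs |A ∩ B| / |A| < 1/4 — false.
(b) Tue: |A| = 5, |A ∩ B| = 2; needs |A ∩ B| / |A| ≥ 1/3 — true.
(c) Wed: |A| = 8, |A ∩ B| = 2; needs |A ∩ B| / |A| ≥ 1/3 — false.
(d) Thu: |A| = 7, |A ∩ B| = 7; needs |A ∖ B| = 1 — false.
(e) Fri: |A| = 5, |A ∩ B| = 3; needs |A ∩ B| = 4 — false.

1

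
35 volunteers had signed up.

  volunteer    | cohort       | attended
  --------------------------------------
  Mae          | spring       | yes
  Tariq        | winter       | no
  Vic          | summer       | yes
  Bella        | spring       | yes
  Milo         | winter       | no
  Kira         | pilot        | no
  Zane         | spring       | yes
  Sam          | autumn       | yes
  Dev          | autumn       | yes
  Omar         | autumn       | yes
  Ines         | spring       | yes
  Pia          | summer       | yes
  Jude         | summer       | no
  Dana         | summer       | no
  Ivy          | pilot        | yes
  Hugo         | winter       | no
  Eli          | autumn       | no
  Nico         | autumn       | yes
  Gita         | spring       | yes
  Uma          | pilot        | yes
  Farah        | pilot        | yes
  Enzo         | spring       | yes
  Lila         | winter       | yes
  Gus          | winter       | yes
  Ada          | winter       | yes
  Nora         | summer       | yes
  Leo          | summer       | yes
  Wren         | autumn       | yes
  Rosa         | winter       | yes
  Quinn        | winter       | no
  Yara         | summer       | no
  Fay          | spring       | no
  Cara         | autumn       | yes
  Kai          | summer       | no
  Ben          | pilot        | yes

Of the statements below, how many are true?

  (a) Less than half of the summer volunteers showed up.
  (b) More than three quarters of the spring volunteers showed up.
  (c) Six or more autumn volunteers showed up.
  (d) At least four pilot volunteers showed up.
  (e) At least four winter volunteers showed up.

(a) summer: |A| = 8, |A ∩ B| = 4; needs |A ∩ B| < |A ∖ B| — false.
(b) spring: |A| = 7, |A ∩ B| = 6; needs |A ∩ B| / |A| > 3/4 — true.
(c) autumn: |A| = 7, |A ∩ B| = 6; needs |A ∩ B| ≥ 6 — true.
(d) pilot: |A| = 5, |A ∩ B| = 4; needs |A ∩ B| ≥ 4 — true.
(e) winter: |A| = 8, |A ∩ B| = 4; needs |A ∩ B| ≥ 4 — true.

4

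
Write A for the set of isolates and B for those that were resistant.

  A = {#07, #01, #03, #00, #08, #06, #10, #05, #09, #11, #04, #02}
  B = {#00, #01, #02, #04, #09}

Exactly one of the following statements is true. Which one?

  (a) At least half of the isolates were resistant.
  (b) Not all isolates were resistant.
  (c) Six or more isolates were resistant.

|A| = 12, |A ∩ B| = 5, |A ∖ B| = 7.
(a) requires |A ∩ B| ≥ |A ∖ B|: false.
(b) requires A ⊄ B (|A ∖ B| ≥ 1): true.
(c) requires |A ∩ B| ≥ 6: false.

(b)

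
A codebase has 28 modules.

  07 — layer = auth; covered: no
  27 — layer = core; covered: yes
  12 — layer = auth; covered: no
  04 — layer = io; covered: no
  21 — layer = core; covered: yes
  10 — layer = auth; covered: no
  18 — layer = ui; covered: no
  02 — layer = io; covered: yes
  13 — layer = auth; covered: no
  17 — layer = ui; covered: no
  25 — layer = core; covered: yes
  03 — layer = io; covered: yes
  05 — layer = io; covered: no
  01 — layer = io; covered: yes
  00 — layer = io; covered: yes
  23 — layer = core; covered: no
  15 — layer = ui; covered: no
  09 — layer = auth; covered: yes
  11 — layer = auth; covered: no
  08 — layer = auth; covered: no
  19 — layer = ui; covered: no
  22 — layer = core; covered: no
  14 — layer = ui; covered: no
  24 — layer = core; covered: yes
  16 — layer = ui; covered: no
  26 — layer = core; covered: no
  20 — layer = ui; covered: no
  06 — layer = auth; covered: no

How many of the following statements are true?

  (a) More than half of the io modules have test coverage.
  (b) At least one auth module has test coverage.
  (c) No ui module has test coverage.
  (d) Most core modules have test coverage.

(a) io: |A| = 6, |A ∩ B| = 4; needs |A ∩ B| > |A ∖ B| — true.
(b) auth: |A| = 8, |A ∩ B| = 1; needs A ∩ B ≠ ∅ (|A ∩ B| ≥ 1) — true.
(c) ui: |A| = 7, |A ∩ B| = 0; needs A ∩ B = ∅ (|A ∩ B| = 0) — true.
(d) core: |A| = 7, |A ∩ B| = 4; needs |A ∩ B| > |A ∖ B| — true.

4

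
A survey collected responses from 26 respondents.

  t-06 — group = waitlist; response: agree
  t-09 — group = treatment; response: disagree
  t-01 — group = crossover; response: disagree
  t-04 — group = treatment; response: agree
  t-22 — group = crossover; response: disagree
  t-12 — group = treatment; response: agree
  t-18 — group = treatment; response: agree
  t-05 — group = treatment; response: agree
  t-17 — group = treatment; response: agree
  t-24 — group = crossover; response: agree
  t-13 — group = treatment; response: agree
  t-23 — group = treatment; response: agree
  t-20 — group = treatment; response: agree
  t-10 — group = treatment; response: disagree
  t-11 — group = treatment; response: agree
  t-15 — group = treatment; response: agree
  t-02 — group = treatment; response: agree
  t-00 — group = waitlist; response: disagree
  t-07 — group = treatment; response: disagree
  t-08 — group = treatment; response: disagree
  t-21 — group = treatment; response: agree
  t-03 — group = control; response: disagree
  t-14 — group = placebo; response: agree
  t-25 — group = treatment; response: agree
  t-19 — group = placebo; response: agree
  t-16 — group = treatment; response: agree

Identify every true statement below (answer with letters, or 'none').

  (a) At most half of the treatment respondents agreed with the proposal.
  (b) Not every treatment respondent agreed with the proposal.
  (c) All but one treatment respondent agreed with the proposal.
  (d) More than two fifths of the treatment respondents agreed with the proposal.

(b), (d)

|A| = 18, |A ∩ B| = 14, |A ∖ B| = 4.
(a) |A ∩ B| ≤ |A ∖ B|: fails.
(b) A ⊄ B (|A ∖ B| ≥ 1): holds.
(c) |A ∖ B| = 1: fails.
(d) |A ∩ B| / |A| > 2/5: holds.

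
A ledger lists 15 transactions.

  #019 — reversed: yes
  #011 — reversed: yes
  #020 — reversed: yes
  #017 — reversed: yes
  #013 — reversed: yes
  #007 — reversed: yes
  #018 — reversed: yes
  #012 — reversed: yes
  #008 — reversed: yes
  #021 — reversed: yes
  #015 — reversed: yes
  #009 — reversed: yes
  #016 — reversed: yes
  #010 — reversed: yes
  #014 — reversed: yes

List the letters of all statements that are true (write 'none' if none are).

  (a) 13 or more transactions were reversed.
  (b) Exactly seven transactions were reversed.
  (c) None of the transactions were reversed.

|A| = 15, |A ∩ B| = 15, |A ∖ B| = 0.
(a) |A ∩ B| ≥ 13: holds.
(b) |A ∩ B| = 7: fails.
(c) A ∩ B = ∅ (|A ∩ B| = 0): fails.

(a)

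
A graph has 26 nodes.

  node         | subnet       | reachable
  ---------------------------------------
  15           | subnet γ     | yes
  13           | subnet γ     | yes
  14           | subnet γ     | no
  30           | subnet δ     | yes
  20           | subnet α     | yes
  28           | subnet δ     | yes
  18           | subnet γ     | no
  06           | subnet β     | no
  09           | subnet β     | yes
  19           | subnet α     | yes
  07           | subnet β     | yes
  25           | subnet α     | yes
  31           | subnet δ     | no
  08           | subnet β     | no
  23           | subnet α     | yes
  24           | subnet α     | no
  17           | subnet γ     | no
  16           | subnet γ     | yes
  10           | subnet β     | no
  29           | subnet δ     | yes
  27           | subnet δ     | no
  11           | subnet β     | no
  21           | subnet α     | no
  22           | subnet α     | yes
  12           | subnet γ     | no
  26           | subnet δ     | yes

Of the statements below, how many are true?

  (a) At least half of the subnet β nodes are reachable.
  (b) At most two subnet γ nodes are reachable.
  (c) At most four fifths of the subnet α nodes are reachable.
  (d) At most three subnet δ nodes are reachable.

(a) subnet β: |A| = 6, |A ∩ B| = 2; needs |A ∩ B| ≥ |A ∖ B| — false.
(b) subnet γ: |A| = 7, |A ∩ B| = 3; needs |A ∩ B| ≤ 2 — false.
(c) subnet α: |A| = 7, |A ∩ B| = 5; needs |A ∩ B| / |A| ≤ 4/5 — true.
(d) subnet δ: |A| = 6, |A ∩ B| = 4; needs |A ∩ B| ≤ 3 — false.

1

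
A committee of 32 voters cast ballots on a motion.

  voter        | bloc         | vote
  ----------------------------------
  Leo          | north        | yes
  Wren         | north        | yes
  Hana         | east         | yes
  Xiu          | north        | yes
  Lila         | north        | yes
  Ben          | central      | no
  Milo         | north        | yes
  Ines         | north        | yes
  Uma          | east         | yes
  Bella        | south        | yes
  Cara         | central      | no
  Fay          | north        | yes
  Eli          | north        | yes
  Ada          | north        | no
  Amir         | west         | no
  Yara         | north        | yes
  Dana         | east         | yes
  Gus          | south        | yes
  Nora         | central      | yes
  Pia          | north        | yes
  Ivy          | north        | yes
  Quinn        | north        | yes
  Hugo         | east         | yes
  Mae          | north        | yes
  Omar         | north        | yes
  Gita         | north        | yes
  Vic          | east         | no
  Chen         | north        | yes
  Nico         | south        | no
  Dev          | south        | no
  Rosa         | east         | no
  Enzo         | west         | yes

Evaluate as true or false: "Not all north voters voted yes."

True

Truth condition: A ⊄ B (|A ∖ B| ≥ 1).
|A| = 17, |A ∩ B| = 16, |A ∖ B| = 1.
So the statement is true.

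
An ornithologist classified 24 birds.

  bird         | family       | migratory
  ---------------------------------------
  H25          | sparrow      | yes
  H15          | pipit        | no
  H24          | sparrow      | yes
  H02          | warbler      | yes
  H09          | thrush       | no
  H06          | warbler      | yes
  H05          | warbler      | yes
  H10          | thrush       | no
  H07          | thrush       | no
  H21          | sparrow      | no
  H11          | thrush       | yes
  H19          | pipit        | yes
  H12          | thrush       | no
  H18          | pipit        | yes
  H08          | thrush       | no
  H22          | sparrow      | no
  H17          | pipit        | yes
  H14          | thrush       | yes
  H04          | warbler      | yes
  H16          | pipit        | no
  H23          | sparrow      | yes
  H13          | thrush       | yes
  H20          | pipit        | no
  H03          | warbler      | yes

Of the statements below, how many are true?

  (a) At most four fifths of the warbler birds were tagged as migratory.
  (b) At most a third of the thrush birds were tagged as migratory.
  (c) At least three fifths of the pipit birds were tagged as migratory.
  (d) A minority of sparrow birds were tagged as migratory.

(a) warbler: |A| = 5, |A ∩ B| = 5; needs |A ∩ B| / |A| ≤ 4/5 — false.
(b) thrush: |A| = 8, |A ∩ B| = 3; needs |A ∩ B| / |A| ≤ 1/3 — false.
(c) pipit: |A| = 6, |A ∩ B| = 3; needs |A ∩ B| / |A| ≥ 3/5 — false.
(d) sparrow: |A| = 5, |A ∩ B| = 3; needs |A ∩ B| < |A ∖ B| — false.

0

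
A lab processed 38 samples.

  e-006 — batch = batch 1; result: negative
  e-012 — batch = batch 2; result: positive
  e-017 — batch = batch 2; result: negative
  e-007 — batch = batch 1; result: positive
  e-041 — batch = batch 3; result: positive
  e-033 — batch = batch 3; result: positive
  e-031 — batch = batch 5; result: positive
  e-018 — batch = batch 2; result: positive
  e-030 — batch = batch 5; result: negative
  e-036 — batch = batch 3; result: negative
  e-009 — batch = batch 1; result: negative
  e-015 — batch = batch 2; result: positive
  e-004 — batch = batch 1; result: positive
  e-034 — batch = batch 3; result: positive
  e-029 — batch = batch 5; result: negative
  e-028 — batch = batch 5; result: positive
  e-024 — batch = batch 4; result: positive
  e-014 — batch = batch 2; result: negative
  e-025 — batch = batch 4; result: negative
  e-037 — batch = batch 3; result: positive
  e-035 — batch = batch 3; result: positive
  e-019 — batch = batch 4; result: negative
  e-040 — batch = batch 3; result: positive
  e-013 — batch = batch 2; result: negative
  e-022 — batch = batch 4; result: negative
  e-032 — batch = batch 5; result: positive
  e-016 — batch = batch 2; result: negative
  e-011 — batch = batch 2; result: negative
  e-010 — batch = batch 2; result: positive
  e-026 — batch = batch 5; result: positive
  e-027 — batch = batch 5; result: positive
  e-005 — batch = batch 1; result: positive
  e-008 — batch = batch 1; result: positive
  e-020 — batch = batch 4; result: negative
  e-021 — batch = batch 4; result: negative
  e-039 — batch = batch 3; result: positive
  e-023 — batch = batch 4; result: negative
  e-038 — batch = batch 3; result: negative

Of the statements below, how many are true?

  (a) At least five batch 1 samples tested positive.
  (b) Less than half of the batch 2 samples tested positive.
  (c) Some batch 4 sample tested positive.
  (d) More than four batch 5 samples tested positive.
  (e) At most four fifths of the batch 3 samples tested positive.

(a) batch 1: |A| = 6, |A ∩ B| = 4; needs |A ∩ B| ≥ 5 — false.
(b) batch 2: |A| = 9, |A ∩ B| = 4; needs |A ∩ B| < |A ∖ B| — true.
(c) batch 4: |A| = 7, |A ∩ B| = 1; needs A ∩ B ≠ ∅ (|A ∩ B| ≥ 1) — true.
(d) batch 5: |A| = 7, |A ∩ B| = 5; needs |A ∩ B| > 4 — true.
(e) batch 3: |A| = 9, |A ∩ B| = 7; needs |A ∩ B| / |A| ≤ 4/5 — true.

4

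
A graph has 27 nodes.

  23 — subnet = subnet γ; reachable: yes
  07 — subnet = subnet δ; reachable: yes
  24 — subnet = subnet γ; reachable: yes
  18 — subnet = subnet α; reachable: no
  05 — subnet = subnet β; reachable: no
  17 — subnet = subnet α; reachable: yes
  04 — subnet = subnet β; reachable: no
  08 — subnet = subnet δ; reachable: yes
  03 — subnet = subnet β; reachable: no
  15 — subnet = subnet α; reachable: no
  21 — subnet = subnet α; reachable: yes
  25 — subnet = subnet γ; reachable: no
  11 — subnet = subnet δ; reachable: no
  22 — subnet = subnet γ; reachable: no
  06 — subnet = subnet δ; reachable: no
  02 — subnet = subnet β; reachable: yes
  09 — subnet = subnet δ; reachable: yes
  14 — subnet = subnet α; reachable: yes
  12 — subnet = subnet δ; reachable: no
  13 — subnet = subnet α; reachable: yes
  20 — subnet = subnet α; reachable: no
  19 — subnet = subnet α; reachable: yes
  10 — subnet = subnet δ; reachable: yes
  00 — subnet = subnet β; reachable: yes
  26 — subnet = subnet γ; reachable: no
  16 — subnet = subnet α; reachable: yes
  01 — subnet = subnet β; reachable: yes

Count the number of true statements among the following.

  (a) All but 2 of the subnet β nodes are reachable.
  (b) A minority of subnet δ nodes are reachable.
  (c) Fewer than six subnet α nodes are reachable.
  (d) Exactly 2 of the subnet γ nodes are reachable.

1

(a) subnet β: |A| = 6, |A ∩ B| = 3; needs |A ∖ B| = 2 — false.
(b) subnet δ: |A| = 7, |A ∩ B| = 4; needs |A ∩ B| < |A ∖ B| — false.
(c) subnet α: |A| = 9, |A ∩ B| = 6; needs |A ∩ B| < 6 — false.
(d) subnet γ: |A| = 5, |A ∩ B| = 2; needs |A ∩ B| = 2 — true.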